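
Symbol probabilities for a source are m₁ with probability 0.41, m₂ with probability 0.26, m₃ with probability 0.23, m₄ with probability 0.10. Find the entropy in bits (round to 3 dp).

1.853 bits

H = −Σ pᵢ log₂ pᵢ.
−0.41·log₂(0.41) = 0.5274
−0.26·log₂(0.26) = 0.5053
−0.23·log₂(0.23) = 0.4877
−0.10·log₂(0.10) = 0.3322
Sum ≈ 1.8525 → 1.853 bits.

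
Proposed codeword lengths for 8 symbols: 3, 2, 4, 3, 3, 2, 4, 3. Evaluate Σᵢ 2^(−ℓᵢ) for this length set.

With common denominator 2^4 = 16: Σ 2^(−ℓᵢ) = 2/16 + 4/16 + 1/16 + 2/16 + 2/16 + 4/16 + 1/16 + 2/16 = 18/16 = 1.125.

1.125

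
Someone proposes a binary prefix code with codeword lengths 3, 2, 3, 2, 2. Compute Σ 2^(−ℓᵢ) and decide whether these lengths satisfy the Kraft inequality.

With common denominator 2^3 = 8: Σ 2^(−ℓᵢ) = 1/8 + 2/8 + 1/8 + 2/8 + 2/8 = 8/8 = 1.
Kraft's inequality requires Σ ≤ 1; here Σ = 1 ≤ 1, so such a prefix code exists.

1; yes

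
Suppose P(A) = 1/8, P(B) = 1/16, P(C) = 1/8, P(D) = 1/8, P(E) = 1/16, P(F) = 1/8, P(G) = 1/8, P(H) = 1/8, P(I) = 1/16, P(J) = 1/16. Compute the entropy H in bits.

Each probability is a power of 1/2, so log₂(1/p) is an integer.
H = Σ p·log₂(1/p) = 1/8·3 + 1/16·4 + 1/8·3 + 1/8·3 + 1/16·4 + 1/8·3 + 1/8·3 + 1/8·3 + 1/16·4 + 1/16·4 = 3.25 bits.

3.25 bits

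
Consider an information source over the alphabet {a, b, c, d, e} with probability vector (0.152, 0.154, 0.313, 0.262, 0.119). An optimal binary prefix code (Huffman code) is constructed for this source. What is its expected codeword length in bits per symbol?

Repeatedly combine the two least-probable nodes; the expected code length is the sum of the merged weights.
merge 119/1000 + 19/125 → 271/1000
merge 77/500 + 131/500 → 52/125
merge 271/1000 + 313/1000 → 73/125
merge 52/125 + 73/125 → 1
L = 271/1000 + 52/125 + 73/125 + 1 = 2271/1000 = 2.271 bits/symbol.

2.271 bits/symbol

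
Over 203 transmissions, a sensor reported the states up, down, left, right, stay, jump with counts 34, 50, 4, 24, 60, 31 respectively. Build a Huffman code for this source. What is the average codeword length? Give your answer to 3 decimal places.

Probabilities are the counts divided by 203.
Repeatedly combine the two least-probable nodes; the expected code length is the sum of the merged weights.
merge 4/203 + 24/203 → 4/29
merge 4/29 + 31/203 → 59/203
merge 34/203 + 50/203 → 12/29
merge 59/203 + 60/203 → 17/29
merge 12/29 + 17/29 → 1
L = 4/29 + 59/203 + 12/29 + 17/29 + 1 = 17/7 ≈ 2.429 bits/symbol.

2.429 bits/symbol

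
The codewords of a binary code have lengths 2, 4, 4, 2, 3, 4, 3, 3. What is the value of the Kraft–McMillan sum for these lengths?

1.0625

With common denominator 2^4 = 16: Σ 2^(−ℓᵢ) = 4/16 + 1/16 + 1/16 + 4/16 + 2/16 + 1/16 + 2/16 + 2/16 = 17/16 = 1.0625.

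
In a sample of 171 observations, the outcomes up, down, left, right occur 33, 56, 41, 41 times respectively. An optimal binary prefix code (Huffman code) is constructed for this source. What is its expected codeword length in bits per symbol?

2 bits/symbol

Probabilities are the counts divided by 171.
Repeatedly combine the two least-probable nodes; the expected code length is the sum of the merged weights.
merge 11/57 + 41/171 → 74/171
merge 41/171 + 56/171 → 97/171
merge 74/171 + 97/171 → 1
L = 74/171 + 97/171 + 1 = 2 bits/symbol.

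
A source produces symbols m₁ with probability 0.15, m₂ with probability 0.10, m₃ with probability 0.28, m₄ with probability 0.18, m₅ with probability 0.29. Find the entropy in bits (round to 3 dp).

H = −Σ pᵢ log₂ pᵢ.
−0.15·log₂(0.15) = 0.4105
−0.10·log₂(0.10) = 0.3322
−0.28·log₂(0.28) = 0.5142
−0.18·log₂(0.18) = 0.4453
−0.29·log₂(0.29) = 0.5179
Sum ≈ 2.2202 → 2.220 bits.

2.220 bits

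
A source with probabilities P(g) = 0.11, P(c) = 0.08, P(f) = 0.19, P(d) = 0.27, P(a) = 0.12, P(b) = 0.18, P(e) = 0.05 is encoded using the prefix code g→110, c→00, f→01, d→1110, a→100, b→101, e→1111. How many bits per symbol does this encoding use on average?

L̄ = Σ pᵢ·ℓᵢ = 0.11·3 + 0.08·2 + 0.19·2 + 0.27·4 + 0.12·3 + 0.18·3 + 0.05·4 = 3.05 bits/symbol.

3.05 bits/symbol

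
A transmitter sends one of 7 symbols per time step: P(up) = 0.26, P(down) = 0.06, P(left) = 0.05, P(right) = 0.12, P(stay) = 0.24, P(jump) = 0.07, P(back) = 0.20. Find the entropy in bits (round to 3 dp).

H = −Σ pᵢ log₂ pᵢ.
−0.26·log₂(0.26) = 0.5053
−0.06·log₂(0.06) = 0.2435
−0.05·log₂(0.05) = 0.2161
−0.12·log₂(0.12) = 0.3671
−0.24·log₂(0.24) = 0.4941
−0.07·log₂(0.07) = 0.2686
−0.20·log₂(0.20) = 0.4644
Sum ≈ 2.5591 → 2.559 bits.

2.559 bits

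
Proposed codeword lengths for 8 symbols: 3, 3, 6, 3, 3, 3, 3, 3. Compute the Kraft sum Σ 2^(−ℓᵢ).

With common denominator 2^6 = 64: Σ 2^(−ℓᵢ) = 8/64 + 8/64 + 1/64 + 8/64 + 8/64 + 8/64 + 8/64 + 8/64 = 57/64 = 0.890625.

0.890625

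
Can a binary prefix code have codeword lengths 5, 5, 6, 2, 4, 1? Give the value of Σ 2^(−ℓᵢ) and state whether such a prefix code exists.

With common denominator 2^6 = 64: Σ 2^(−ℓᵢ) = 2/64 + 2/64 + 1/64 + 16/64 + 4/64 + 32/64 = 57/64 = 0.890625.
Kraft's inequality requires Σ ≤ 1; here Σ = 0.890625 ≤ 1, so such a prefix code exists.

0.890625; yes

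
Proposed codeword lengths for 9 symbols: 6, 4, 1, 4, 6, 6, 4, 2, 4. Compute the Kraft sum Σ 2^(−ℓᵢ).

With common denominator 2^6 = 64: Σ 2^(−ℓᵢ) = 1/64 + 4/64 + 32/64 + 4/64 + 1/64 + 1/64 + 4/64 + 16/64 + 4/64 = 67/64 = 1.046875.

1.046875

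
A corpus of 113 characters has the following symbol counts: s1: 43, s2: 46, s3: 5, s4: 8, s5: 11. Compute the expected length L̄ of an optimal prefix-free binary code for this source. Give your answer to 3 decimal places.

1.920 bits/symbol

Probabilities are the counts divided by 113.
Repeatedly combine the two least-probable nodes; the expected code length is the sum of the merged weights.
merge 5/113 + 8/113 → 13/113
merge 11/113 + 13/113 → 24/113
merge 24/113 + 43/113 → 67/113
merge 46/113 + 67/113 → 1
L = 13/113 + 24/113 + 67/113 + 1 = 217/113 ≈ 1.920 bits/symbol.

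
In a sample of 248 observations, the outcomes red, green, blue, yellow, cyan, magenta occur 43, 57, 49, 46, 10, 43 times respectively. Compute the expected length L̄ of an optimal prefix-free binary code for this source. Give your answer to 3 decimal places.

2.573 bits/symbol

Probabilities are the counts divided by 248.
Repeatedly combine the two least-probable nodes; the expected code length is the sum of the merged weights.
merge 5/124 + 43/248 → 53/248
merge 43/248 + 23/124 → 89/248
merge 49/248 + 53/248 → 51/124
merge 57/248 + 89/248 → 73/124
merge 51/124 + 73/124 → 1
L = 53/248 + 89/248 + 51/124 + 73/124 + 1 = 319/124 ≈ 2.573 bits/symbol.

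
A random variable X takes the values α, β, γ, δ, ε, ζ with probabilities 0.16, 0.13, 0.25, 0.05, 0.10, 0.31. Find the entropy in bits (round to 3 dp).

2.378 bits

H = −Σ pᵢ log₂ pᵢ.
−0.16·log₂(0.16) = 0.4230
−0.13·log₂(0.13) = 0.3826
−0.25·log₂(0.25) = 0.5000
−0.05·log₂(0.05) = 0.2161
−0.10·log₂(0.10) = 0.3322
−0.31·log₂(0.31) = 0.5238
Sum ≈ 2.3777 → 2.378 bits.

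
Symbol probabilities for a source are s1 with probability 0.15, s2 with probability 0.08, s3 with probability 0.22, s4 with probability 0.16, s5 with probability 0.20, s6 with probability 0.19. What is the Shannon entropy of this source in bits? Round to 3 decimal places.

H = −Σ pᵢ log₂ pᵢ.
−0.15·log₂(0.15) = 0.4105
−0.08·log₂(0.08) = 0.2915
−0.22·log₂(0.22) = 0.4806
−0.16·log₂(0.16) = 0.4230
−0.20·log₂(0.20) = 0.4644
−0.19·log₂(0.19) = 0.4552
Sum ≈ 2.5253 → 2.525 bits.

2.525 bits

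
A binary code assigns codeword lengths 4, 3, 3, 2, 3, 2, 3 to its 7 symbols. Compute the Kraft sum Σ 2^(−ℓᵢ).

With common denominator 2^4 = 16: Σ 2^(−ℓᵢ) = 1/16 + 2/16 + 2/16 + 4/16 + 2/16 + 4/16 + 2/16 = 17/16 = 1.0625.

1.0625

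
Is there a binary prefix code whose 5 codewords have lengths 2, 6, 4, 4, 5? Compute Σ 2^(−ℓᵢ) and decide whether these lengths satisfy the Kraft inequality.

0.421875; yes

With common denominator 2^6 = 64: Σ 2^(−ℓᵢ) = 16/64 + 1/64 + 4/64 + 4/64 + 2/64 = 27/64 = 0.421875.
Kraft's inequality requires Σ ≤ 1; here Σ = 0.421875 ≤ 1, so such a prefix code exists.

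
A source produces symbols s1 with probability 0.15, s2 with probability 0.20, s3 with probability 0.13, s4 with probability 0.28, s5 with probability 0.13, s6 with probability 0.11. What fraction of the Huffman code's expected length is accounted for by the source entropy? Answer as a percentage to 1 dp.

99.4%

Entropy H = −Σ p log₂ p ≈ 2.5047 bits.
Huffman merges: 11/100+13/100→6/25; 13/100+3/20→7/25; 1/5+6/25→11/25; 7/25+7/25→14/25; 11/25+14/25→1. L = 63/25 ≈ 2.5200.
Efficiency = H/L = 2.5047/2.5200 = 99.4%.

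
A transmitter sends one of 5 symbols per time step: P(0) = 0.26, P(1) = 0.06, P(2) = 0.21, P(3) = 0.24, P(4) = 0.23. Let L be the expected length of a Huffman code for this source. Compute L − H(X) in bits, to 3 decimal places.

0.067 bits

Entropy H = −Σ p log₂ p ≈ 2.2034 bits.
Huffman merges: 3/50+21/100→27/100; 23/100+6/25→47/100; 13/50+27/100→53/100; 47/100+53/100→1. L = 227/100 ≈ 2.2700.
L − H = 2.2700 − 2.2034 = 0.067 bits.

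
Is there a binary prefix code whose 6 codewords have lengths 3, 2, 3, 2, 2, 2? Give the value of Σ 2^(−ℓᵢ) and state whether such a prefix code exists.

1.25; no

With common denominator 2^3 = 8: Σ 2^(−ℓᵢ) = 1/8 + 2/8 + 1/8 + 2/8 + 2/8 + 2/8 = 10/8 = 1.25.
Kraft's inequality requires Σ ≤ 1; here Σ = 1.25 > 1, so no such prefix code exists.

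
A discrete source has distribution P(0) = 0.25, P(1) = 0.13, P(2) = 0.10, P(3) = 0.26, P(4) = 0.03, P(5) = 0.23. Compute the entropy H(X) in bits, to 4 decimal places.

2.3596 bits

H = −Σ pᵢ log₂ pᵢ.
−0.25·log₂(0.25) = 0.5000
−0.13·log₂(0.13) = 0.3826
−0.10·log₂(0.10) = 0.3322
−0.26·log₂(0.26) = 0.5053
−0.03·log₂(0.03) = 0.1518
−0.23·log₂(0.23) = 0.4877
Sum ≈ 2.3596 → 2.3596 bits.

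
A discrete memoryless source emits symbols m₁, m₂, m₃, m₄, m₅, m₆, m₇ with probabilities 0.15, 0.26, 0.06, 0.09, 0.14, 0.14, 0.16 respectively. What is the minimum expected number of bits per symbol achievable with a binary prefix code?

Repeatedly combine the two least-probable nodes; the expected code length is the sum of the merged weights.
merge 3/50 + 9/100 → 3/20
merge 7/50 + 7/50 → 7/25
merge 3/20 + 3/20 → 3/10
merge 4/25 + 13/50 → 21/50
merge 7/25 + 3/10 → 29/50
merge 21/50 + 29/50 → 1
L = 3/20 + 7/25 + 3/10 + 21/50 + 29/50 + 1 = 273/100 = 2.73 bits/symbol.

2.73 bits/symbol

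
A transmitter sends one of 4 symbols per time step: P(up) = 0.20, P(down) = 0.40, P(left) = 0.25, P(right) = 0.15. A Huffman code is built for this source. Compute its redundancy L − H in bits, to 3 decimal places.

Entropy H = −Σ p log₂ p ≈ 1.9037 bits.
Huffman merges: 3/20+1/5→7/20; 1/4+7/20→3/5; 2/5+3/5→1. L = 39/20 ≈ 1.9500.
L − H = 1.9500 − 1.9037 = 0.046 bits.

0.046 bits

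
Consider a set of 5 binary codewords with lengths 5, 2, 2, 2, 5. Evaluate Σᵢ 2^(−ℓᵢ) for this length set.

0.8125

With common denominator 2^5 = 32: Σ 2^(−ℓᵢ) = 1/32 + 8/32 + 8/32 + 8/32 + 1/32 = 26/32 = 0.8125.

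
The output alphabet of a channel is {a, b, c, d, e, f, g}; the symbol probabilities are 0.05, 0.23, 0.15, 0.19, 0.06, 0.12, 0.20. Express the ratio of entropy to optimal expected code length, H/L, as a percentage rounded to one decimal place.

98.7%

Entropy H = −Σ p log₂ p ≈ 2.6445 bits.
Huffman merges: 1/20+3/50→11/100; 11/100+3/25→23/100; 3/20+19/100→17/50; 1/5+23/100→43/100; 23/100+17/50→57/100; 43/100+57/100→1. L = 67/25 ≈ 2.6800.
Efficiency = H/L = 2.6445/2.6800 = 98.7%.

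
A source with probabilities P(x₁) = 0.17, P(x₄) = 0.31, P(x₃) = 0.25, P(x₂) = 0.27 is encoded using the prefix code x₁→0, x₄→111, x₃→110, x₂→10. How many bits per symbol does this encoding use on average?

2.39 bits/symbol

L̄ = Σ pᵢ·ℓᵢ = 0.17·1 + 0.31·3 + 0.25·3 + 0.27·2 = 2.39 bits/symbol.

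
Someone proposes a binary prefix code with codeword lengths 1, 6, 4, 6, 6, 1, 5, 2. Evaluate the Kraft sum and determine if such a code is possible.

With common denominator 2^6 = 64: Σ 2^(−ℓᵢ) = 32/64 + 1/64 + 4/64 + 1/64 + 1/64 + 32/64 + 2/64 + 16/64 = 89/64 = 1.390625.
Kraft's inequality requires Σ ≤ 1; here Σ = 1.390625 > 1, so no such prefix code exists.

1.390625; no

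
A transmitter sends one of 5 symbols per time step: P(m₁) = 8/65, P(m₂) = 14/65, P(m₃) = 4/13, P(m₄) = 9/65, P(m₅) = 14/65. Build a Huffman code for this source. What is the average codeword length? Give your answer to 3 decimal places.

2.262 bits/symbol

Repeatedly combine the two least-probable nodes; the expected code length is the sum of the merged weights.
merge 8/65 + 9/65 → 17/65
merge 14/65 + 14/65 → 28/65
merge 17/65 + 4/13 → 37/65
merge 28/65 + 37/65 → 1
L = 17/65 + 28/65 + 37/65 + 1 = 147/65 ≈ 2.262 bits/symbol.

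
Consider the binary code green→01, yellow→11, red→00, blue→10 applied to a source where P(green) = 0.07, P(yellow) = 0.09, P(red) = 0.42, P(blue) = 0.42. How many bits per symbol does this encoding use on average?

L̄ = Σ pᵢ·ℓᵢ = 0.07·2 + 0.09·2 + 0.42·2 + 0.42·2 = 2 bits/symbol.

2 bits/symbol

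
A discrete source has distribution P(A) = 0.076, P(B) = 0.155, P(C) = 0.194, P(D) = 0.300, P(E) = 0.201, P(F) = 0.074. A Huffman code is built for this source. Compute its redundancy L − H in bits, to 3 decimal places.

0.032 bits

Entropy H = −Σ p log₂ p ≈ 2.4228 bits.
Huffman merges: 37/500+19/250→3/20; 3/20+31/200→61/200; 97/500+201/1000→79/200; 3/10+61/200→121/200; 79/200+121/200→1. L = 491/200 ≈ 2.4550.
L − H = 2.4550 − 2.4228 = 0.032 bits.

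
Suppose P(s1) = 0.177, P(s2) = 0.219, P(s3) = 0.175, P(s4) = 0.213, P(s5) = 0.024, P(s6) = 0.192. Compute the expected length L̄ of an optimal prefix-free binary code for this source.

2.568 bits/symbol

Repeatedly combine the two least-probable nodes; the expected code length is the sum of the merged weights.
merge 3/125 + 7/40 → 199/1000
merge 177/1000 + 24/125 → 369/1000
merge 199/1000 + 213/1000 → 103/250
merge 219/1000 + 369/1000 → 147/250
merge 103/250 + 147/250 → 1
L = 199/1000 + 369/1000 + 103/250 + 147/250 + 1 = 321/125 = 2.568 bits/symbol.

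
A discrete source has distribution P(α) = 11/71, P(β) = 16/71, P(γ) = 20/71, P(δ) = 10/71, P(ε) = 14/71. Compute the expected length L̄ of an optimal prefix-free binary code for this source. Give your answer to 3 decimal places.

2.296 bits/symbol

Repeatedly combine the two least-probable nodes; the expected code length is the sum of the merged weights.
merge 10/71 + 11/71 → 21/71
merge 14/71 + 16/71 → 30/71
merge 20/71 + 21/71 → 41/71
merge 30/71 + 41/71 → 1
L = 21/71 + 30/71 + 41/71 + 1 = 163/71 ≈ 2.296 bits/symbol.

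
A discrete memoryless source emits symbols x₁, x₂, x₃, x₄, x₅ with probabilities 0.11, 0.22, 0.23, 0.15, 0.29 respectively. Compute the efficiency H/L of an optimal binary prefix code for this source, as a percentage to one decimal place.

Entropy H = −Σ p log₂ p ≈ 2.2470 bits.
Huffman merges: 11/100+3/20→13/50; 11/50+23/100→9/20; 13/50+29/100→11/20; 9/20+11/20→1. L = 113/50 ≈ 2.2600.
Efficiency = H/L = 2.2470/2.2600 = 99.4%.

99.4%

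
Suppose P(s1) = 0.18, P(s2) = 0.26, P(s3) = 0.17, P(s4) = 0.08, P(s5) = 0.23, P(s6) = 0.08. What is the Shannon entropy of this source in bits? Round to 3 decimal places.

H = −Σ pᵢ log₂ pᵢ.
−0.18·log₂(0.18) = 0.4453
−0.26·log₂(0.26) = 0.5053
−0.17·log₂(0.17) = 0.4346
−0.08·log₂(0.08) = 0.2915
−0.23·log₂(0.23) = 0.4877
−0.08·log₂(0.08) = 0.2915
Sum ≈ 2.4559 → 2.456 bits.

2.456 bits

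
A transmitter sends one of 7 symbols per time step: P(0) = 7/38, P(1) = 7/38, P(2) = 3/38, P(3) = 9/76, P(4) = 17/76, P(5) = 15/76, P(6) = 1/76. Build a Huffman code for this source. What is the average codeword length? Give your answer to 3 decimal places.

2.671 bits/symbol

Repeatedly combine the two least-probable nodes; the expected code length is the sum of the merged weights.
merge 1/76 + 3/38 → 7/76
merge 7/76 + 9/76 → 4/19
merge 7/38 + 7/38 → 7/19
merge 15/76 + 4/19 → 31/76
merge 17/76 + 7/19 → 45/76
merge 31/76 + 45/76 → 1
L = 7/76 + 4/19 + 7/19 + 31/76 + 45/76 + 1 = 203/76 ≈ 2.671 bits/symbol.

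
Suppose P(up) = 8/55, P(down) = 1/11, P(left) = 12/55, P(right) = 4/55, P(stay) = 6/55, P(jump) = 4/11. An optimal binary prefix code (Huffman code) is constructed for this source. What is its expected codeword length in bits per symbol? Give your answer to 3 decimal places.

2.418 bits/symbol

Repeatedly combine the two least-probable nodes; the expected code length is the sum of the merged weights.
merge 4/55 + 1/11 → 9/55
merge 6/55 + 8/55 → 14/55
merge 9/55 + 12/55 → 21/55
merge 14/55 + 4/11 → 34/55
merge 21/55 + 34/55 → 1
L = 9/55 + 14/55 + 21/55 + 34/55 + 1 = 133/55 ≈ 2.418 bits/symbol.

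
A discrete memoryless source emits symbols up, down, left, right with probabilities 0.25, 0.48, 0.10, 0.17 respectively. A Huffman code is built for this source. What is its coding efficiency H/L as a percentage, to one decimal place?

Entropy H = −Σ p log₂ p ≈ 1.7750 bits.
Huffman merges: 1/10+17/100→27/100; 1/4+27/100→13/25; 12/25+13/25→1. L = 179/100 ≈ 1.7900.
Efficiency = H/L = 1.7750/1.7900 = 99.2%.

99.2%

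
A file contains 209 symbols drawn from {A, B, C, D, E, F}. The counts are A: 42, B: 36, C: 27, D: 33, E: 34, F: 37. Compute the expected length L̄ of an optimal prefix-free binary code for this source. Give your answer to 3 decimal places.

2.622 bits/symbol

Probabilities are the counts divided by 209.
Repeatedly combine the two least-probable nodes; the expected code length is the sum of the merged weights.
merge 27/209 + 3/19 → 60/209
merge 34/209 + 36/209 → 70/209
merge 37/209 + 42/209 → 79/209
merge 60/209 + 70/209 → 130/209
merge 79/209 + 130/209 → 1
L = 60/209 + 70/209 + 79/209 + 130/209 + 1 = 548/209 ≈ 2.622 bits/symbol.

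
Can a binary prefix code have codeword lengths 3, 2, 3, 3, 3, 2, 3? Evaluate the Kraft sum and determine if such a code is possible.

With common denominator 2^3 = 8: Σ 2^(−ℓᵢ) = 1/8 + 2/8 + 1/8 + 1/8 + 1/8 + 2/8 + 1/8 = 9/8 = 1.125.
Kraft's inequality requires Σ ≤ 1; here Σ = 1.125 > 1, so no such prefix code exists.

1.125; no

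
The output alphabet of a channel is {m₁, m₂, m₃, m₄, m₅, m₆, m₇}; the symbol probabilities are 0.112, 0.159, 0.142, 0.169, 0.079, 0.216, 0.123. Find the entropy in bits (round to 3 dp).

H = −Σ pᵢ log₂ pᵢ.
−0.112·log₂(0.112) = 0.3537
−0.159·log₂(0.159) = 0.4218
−0.142·log₂(0.142) = 0.3999
−0.169·log₂(0.169) = 0.4335
−0.079·log₂(0.079) = 0.2893
−0.216·log₂(0.216) = 0.4776
−0.123·log₂(0.123) = 0.3719
Sum ≈ 2.7476 → 2.748 bits.

2.748 bits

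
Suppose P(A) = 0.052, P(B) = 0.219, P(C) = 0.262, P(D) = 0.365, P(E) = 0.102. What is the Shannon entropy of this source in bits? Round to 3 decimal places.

2.075 bits

H = −Σ pᵢ log₂ pᵢ.
−0.052·log₂(0.052) = 0.2218
−0.219·log₂(0.219) = 0.4798
−0.262·log₂(0.262) = 0.5063
−0.365·log₂(0.365) = 0.5307
−0.102·log₂(0.102) = 0.3359
Sum ≈ 2.0745 → 2.075 bits.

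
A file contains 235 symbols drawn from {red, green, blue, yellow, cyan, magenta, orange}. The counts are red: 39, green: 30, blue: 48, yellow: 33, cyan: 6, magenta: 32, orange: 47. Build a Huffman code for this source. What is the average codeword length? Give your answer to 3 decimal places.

Probabilities are the counts divided by 235.
Repeatedly combine the two least-probable nodes; the expected code length is the sum of the merged weights.
merge 6/235 + 6/47 → 36/235
merge 32/235 + 33/235 → 13/47
merge 36/235 + 39/235 → 15/47
merge 1/5 + 48/235 → 19/47
merge 13/47 + 15/47 → 28/47
merge 19/47 + 28/47 → 1
L = 36/235 + 13/47 + 15/47 + 19/47 + 28/47 + 1 = 646/235 ≈ 2.749 bits/symbol.

2.749 bits/symbol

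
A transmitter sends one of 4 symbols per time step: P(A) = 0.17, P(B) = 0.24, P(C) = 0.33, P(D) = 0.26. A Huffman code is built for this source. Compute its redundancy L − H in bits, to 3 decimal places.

Entropy H = −Σ p log₂ p ≈ 1.9618 bits.
Huffman merges: 17/100+6/25→41/100; 13/50+33/100→59/100; 41/100+59/100→1. L = 2 ≈ 2.0000.
L − H = 2.0000 − 1.9618 = 0.038 bits.

0.038 bits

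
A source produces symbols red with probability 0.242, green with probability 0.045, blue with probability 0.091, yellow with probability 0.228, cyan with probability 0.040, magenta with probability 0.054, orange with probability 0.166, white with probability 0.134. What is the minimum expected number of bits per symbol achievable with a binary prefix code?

Repeatedly combine the two least-probable nodes; the expected code length is the sum of the merged weights.
merge 1/25 + 9/200 → 17/200
merge 27/500 + 17/200 → 139/1000
merge 91/1000 + 67/500 → 9/40
merge 139/1000 + 83/500 → 61/200
merge 9/40 + 57/250 → 453/1000
merge 121/500 + 61/200 → 547/1000
merge 453/1000 + 547/1000 → 1
L = 17/200 + 139/1000 + 9/40 + 61/200 + 453/1000 + 547/1000 + 1 = 1377/500 = 2.754 bits/symbol.

2.754 bits/symbol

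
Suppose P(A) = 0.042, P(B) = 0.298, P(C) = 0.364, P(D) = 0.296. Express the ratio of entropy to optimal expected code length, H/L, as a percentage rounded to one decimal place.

89.3%

Entropy H = −Σ p log₂ p ≈ 1.7632 bits.
Huffman merges: 21/500+37/125→169/500; 149/500+169/500→159/250; 91/250+159/250→1. L = 987/500 ≈ 1.9740.
Efficiency = H/L = 1.7632/1.9740 = 89.3%.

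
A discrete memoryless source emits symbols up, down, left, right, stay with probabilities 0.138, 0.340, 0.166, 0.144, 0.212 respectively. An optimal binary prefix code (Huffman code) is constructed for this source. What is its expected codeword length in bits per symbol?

Repeatedly combine the two least-probable nodes; the expected code length is the sum of the merged weights.
merge 69/500 + 18/125 → 141/500
merge 83/500 + 53/250 → 189/500
merge 141/500 + 17/50 → 311/500
merge 189/500 + 311/500 → 1
L = 141/500 + 189/500 + 311/500 + 1 = 1141/500 = 2.282 bits/symbol.

2.282 bits/symbol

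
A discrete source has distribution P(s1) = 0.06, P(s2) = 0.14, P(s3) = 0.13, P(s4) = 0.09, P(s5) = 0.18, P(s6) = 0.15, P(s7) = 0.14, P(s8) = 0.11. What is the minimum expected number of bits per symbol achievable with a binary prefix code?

Repeatedly combine the two least-probable nodes; the expected code length is the sum of the merged weights.
merge 3/50 + 9/100 → 3/20
merge 11/100 + 13/100 → 6/25
merge 7/50 + 7/50 → 7/25
merge 3/20 + 3/20 → 3/10
merge 9/50 + 6/25 → 21/50
merge 7/25 + 3/10 → 29/50
merge 21/50 + 29/50 → 1
L = 3/20 + 6/25 + 7/25 + 3/10 + 21/50 + 29/50 + 1 = 297/100 = 2.97 bits/symbol.

2.97 bits/symbol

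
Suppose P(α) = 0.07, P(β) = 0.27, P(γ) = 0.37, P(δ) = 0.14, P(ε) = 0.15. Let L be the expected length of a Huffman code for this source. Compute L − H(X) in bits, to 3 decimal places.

Entropy H = −Σ p log₂ p ≈ 2.1170 bits.
Huffman merges: 7/100+7/50→21/100; 3/20+21/100→9/25; 27/100+9/25→63/100; 37/100+63/100→1. L = 11/5 ≈ 2.2000.
L − H = 2.2000 − 2.1170 = 0.083 bits.

0.083 bits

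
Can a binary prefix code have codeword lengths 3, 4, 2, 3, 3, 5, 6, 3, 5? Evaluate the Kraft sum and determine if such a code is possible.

With common denominator 2^6 = 64: Σ 2^(−ℓᵢ) = 8/64 + 4/64 + 16/64 + 8/64 + 8/64 + 2/64 + 1/64 + 8/64 + 2/64 = 57/64 = 0.890625.
Kraft's inequality requires Σ ≤ 1; here Σ = 0.890625 ≤ 1, so such a prefix code exists.

0.890625; yes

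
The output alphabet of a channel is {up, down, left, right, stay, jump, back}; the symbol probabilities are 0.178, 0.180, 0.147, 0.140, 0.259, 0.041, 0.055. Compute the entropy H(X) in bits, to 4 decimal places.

H = −Σ pᵢ log₂ pᵢ.
−0.178·log₂(0.178) = 0.4432
−0.180·log₂(0.180) = 0.4453
−0.147·log₂(0.147) = 0.4066
−0.140·log₂(0.140) = 0.3971
−0.259·log₂(0.259) = 0.5048
−0.041·log₂(0.041) = 0.1889
−0.055·log₂(0.055) = 0.2301
Sum ≈ 2.6161 → 2.6161 bits.

2.6161 bits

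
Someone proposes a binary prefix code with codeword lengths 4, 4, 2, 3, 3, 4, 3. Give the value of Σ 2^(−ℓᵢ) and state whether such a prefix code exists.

With common denominator 2^4 = 16: Σ 2^(−ℓᵢ) = 1/16 + 1/16 + 4/16 + 2/16 + 2/16 + 1/16 + 2/16 = 13/16 = 0.8125.
Kraft's inequality requires Σ ≤ 1; here Σ = 0.8125 ≤ 1, so such a prefix code exists.

0.8125; yes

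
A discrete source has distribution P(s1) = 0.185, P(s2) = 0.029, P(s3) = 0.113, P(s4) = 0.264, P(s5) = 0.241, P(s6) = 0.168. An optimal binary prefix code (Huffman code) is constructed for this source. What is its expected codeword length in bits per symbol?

2.452 bits/symbol

Repeatedly combine the two least-probable nodes; the expected code length is the sum of the merged weights.
merge 29/1000 + 113/1000 → 71/500
merge 71/500 + 21/125 → 31/100
merge 37/200 + 241/1000 → 213/500
merge 33/125 + 31/100 → 287/500
merge 213/500 + 287/500 → 1
L = 71/500 + 31/100 + 213/500 + 287/500 + 1 = 613/250 = 2.452 bits/symbol.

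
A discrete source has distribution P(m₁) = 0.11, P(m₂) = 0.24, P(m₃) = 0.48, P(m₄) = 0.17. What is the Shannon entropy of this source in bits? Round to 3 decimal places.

1.787 bits

H = −Σ pᵢ log₂ pᵢ.
−0.11·log₂(0.11) = 0.3503
−0.24·log₂(0.24) = 0.4941
−0.48·log₂(0.48) = 0.5083
−0.17·log₂(0.17) = 0.4346
Sum ≈ 1.7873 → 1.787 bits.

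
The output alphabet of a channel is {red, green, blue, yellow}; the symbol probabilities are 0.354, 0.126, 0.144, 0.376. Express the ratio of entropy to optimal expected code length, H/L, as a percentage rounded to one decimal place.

Entropy H = −Σ p log₂ p ≈ 1.8401 bits.
Huffman merges: 63/500+18/125→27/100; 27/100+177/500→78/125; 47/125+78/125→1. L = 947/500 ≈ 1.8940.
Efficiency = H/L = 1.8401/1.8940 = 97.2%.

97.2%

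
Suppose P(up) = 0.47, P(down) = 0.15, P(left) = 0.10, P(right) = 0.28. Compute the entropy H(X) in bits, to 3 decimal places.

1.769 bits

H = −Σ pᵢ log₂ pᵢ.
−0.47·log₂(0.47) = 0.5120
−0.15·log₂(0.15) = 0.4105
−0.10·log₂(0.10) = 0.3322
−0.28·log₂(0.28) = 0.5142
Sum ≈ 1.7689 → 1.769 bits.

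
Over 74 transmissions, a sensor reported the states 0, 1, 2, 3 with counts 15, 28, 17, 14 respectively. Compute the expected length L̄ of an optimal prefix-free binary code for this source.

Probabilities are the counts divided by 74.
Repeatedly combine the two least-probable nodes; the expected code length is the sum of the merged weights.
merge 7/37 + 15/74 → 29/74
merge 17/74 + 14/37 → 45/74
merge 29/74 + 45/74 → 1
L = 29/74 + 45/74 + 1 = 2 bits/symbol.

2 bits/symbol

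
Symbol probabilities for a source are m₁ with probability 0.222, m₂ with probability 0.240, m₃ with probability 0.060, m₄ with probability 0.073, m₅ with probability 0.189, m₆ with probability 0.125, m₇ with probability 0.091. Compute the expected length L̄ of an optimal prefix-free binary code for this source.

Repeatedly combine the two least-probable nodes; the expected code length is the sum of the merged weights.
merge 3/50 + 73/1000 → 133/1000
merge 91/1000 + 1/8 → 27/125
merge 133/1000 + 189/1000 → 161/500
merge 27/125 + 111/500 → 219/500
merge 6/25 + 161/500 → 281/500
merge 219/500 + 281/500 → 1
L = 133/1000 + 27/125 + 161/500 + 219/500 + 281/500 + 1 = 2671/1000 = 2.671 bits/symbol.

2.671 bits/symbol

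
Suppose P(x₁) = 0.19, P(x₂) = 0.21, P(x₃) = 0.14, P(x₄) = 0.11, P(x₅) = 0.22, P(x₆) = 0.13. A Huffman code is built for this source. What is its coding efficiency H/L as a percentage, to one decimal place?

Entropy H = −Σ p log₂ p ≈ 2.5387 bits.
Huffman merges: 11/100+13/100→6/25; 7/50+19/100→33/100; 21/100+11/50→43/100; 6/25+33/100→57/100; 43/100+57/100→1. L = 257/100 ≈ 2.5700.
Efficiency = H/L = 2.5387/2.5700 = 98.8%.

98.8%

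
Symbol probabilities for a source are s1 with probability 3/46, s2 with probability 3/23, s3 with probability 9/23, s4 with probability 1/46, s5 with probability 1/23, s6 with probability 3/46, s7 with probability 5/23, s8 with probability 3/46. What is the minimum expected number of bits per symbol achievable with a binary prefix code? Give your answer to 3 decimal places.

Repeatedly combine the two least-probable nodes; the expected code length is the sum of the merged weights.
merge 1/46 + 1/23 → 3/46
merge 3/46 + 3/46 → 3/23
merge 3/46 + 3/46 → 3/23
merge 3/23 + 3/23 → 6/23
merge 3/23 + 5/23 → 8/23
merge 6/23 + 8/23 → 14/23
merge 9/23 + 14/23 → 1
L = 3/46 + 3/23 + 3/23 + 6/23 + 8/23 + 14/23 + 1 = 117/46 ≈ 2.543 bits/symbol.

2.543 bits/symbol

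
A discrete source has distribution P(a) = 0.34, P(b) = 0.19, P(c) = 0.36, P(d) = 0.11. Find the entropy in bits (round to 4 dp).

H = −Σ pᵢ log₂ pᵢ.
−0.34·log₂(0.34) = 0.5292
−0.19·log₂(0.19) = 0.4552
−0.36·log₂(0.36) = 0.5306
−0.11·log₂(0.11) = 0.3503
Sum ≈ 1.8653 → 1.8653 bits.

1.8653 bits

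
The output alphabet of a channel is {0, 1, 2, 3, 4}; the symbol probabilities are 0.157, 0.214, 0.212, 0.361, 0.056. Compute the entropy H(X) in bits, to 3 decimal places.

2.133 bits

H = −Σ pᵢ log₂ pᵢ.
−0.157·log₂(0.157) = 0.4194
−0.214·log₂(0.214) = 0.4760
−0.212·log₂(0.212) = 0.4744
−0.361·log₂(0.361) = 0.5306
−0.056·log₂(0.056) = 0.2329
Sum ≈ 2.1333 → 2.133 bits.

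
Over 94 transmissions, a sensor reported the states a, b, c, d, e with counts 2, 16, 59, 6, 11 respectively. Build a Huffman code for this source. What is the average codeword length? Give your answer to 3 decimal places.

Probabilities are the counts divided by 94.
Repeatedly combine the two least-probable nodes; the expected code length is the sum of the merged weights.
merge 1/47 + 3/47 → 4/47
merge 4/47 + 11/94 → 19/94
merge 8/47 + 19/94 → 35/94
merge 35/94 + 59/94 → 1
L = 4/47 + 19/94 + 35/94 + 1 = 78/47 ≈ 1.660 bits/symbol.

1.660 bits/symbol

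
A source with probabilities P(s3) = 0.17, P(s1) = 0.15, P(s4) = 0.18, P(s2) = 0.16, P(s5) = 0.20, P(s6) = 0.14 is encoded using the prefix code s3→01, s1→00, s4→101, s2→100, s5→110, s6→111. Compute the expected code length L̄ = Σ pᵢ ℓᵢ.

L̄ = Σ pᵢ·ℓᵢ = 0.17·2 + 0.15·2 + 0.18·3 + 0.16·3 + 0.20·3 + 0.14·3 = 2.68 bits/symbol.

2.68 bits/symbol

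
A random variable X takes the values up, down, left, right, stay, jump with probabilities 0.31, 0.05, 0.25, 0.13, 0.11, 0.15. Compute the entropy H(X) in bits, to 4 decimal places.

H = −Σ pᵢ log₂ pᵢ.
−0.31·log₂(0.31) = 0.5238
−0.05·log₂(0.05) = 0.2161
−0.25·log₂(0.25) = 0.5000
−0.13·log₂(0.13) = 0.3826
−0.11·log₂(0.11) = 0.3503
−0.15·log₂(0.15) = 0.4105
Sum ≈ 2.3834 → 2.3834 bits.

2.3834 bits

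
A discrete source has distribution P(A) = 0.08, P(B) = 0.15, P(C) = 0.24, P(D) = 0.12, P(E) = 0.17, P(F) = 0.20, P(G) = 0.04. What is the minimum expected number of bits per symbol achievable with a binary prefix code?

Repeatedly combine the two least-probable nodes; the expected code length is the sum of the merged weights.
merge 1/25 + 2/25 → 3/25
merge 3/25 + 3/25 → 6/25
merge 3/20 + 17/100 → 8/25
merge 1/5 + 6/25 → 11/25
merge 6/25 + 8/25 → 14/25
merge 11/25 + 14/25 → 1
L = 3/25 + 6/25 + 8/25 + 11/25 + 14/25 + 1 = 67/25 = 2.68 bits/symbol.

2.68 bits/symbol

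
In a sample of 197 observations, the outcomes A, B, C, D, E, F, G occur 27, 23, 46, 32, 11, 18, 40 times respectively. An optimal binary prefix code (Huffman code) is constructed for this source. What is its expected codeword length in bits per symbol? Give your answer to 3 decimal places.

2.711 bits/symbol

Probabilities are the counts divided by 197.
Repeatedly combine the two least-probable nodes; the expected code length is the sum of the merged weights.
merge 11/197 + 18/197 → 29/197
merge 23/197 + 27/197 → 50/197
merge 29/197 + 32/197 → 61/197
merge 40/197 + 46/197 → 86/197
merge 50/197 + 61/197 → 111/197
merge 86/197 + 111/197 → 1
L = 29/197 + 50/197 + 61/197 + 86/197 + 111/197 + 1 = 534/197 ≈ 2.711 bits/symbol.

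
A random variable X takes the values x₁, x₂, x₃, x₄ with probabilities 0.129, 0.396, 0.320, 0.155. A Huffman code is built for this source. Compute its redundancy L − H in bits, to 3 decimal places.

0.035 bits

Entropy H = −Σ p log₂ p ≈ 1.8533 bits.
Huffman merges: 129/1000+31/200→71/250; 71/250+8/25→151/250; 99/250+151/250→1. L = 236/125 ≈ 1.8880.
L − H = 1.8880 − 1.8533 = 0.035 bits.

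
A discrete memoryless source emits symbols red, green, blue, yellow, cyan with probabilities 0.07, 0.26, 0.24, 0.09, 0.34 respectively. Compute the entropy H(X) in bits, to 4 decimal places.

2.1098 bits

H = −Σ pᵢ log₂ pᵢ.
−0.07·log₂(0.07) = 0.2686
−0.26·log₂(0.26) = 0.5053
−0.24·log₂(0.24) = 0.4941
−0.09·log₂(0.09) = 0.3127
−0.34·log₂(0.34) = 0.5292
Sum ≈ 2.1098 → 2.1098 bits.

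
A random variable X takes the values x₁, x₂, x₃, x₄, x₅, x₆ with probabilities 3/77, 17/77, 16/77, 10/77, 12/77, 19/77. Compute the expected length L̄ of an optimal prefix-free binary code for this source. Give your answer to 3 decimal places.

Repeatedly combine the two least-probable nodes; the expected code length is the sum of the merged weights.
merge 3/77 + 10/77 → 13/77
merge 12/77 + 13/77 → 25/77
merge 16/77 + 17/77 → 3/7
merge 19/77 + 25/77 → 4/7
merge 3/7 + 4/7 → 1
L = 13/77 + 25/77 + 3/7 + 4/7 + 1 = 192/77 ≈ 2.494 bits/symbol.

2.494 bits/symbol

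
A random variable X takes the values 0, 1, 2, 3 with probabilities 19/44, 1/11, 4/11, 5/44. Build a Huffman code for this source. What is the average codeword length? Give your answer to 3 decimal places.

1.773 bits/symbol

Repeatedly combine the two least-probable nodes; the expected code length is the sum of the merged weights.
merge 1/11 + 5/44 → 9/44
merge 9/44 + 4/11 → 25/44
merge 19/44 + 25/44 → 1
L = 9/44 + 25/44 + 1 = 39/22 ≈ 1.773 bits/symbol.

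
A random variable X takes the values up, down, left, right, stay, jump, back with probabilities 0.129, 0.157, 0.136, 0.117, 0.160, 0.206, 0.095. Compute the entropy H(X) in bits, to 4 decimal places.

H = −Σ pᵢ log₂ pᵢ.
−0.129·log₂(0.129) = 0.3811
−0.157·log₂(0.157) = 0.4194
−0.136·log₂(0.136) = 0.3915
−0.117·log₂(0.117) = 0.3622
−0.160·log₂(0.160) = 0.4230
−0.206·log₂(0.206) = 0.4695
−0.095·log₂(0.095) = 0.3226
Sum ≈ 2.7693 → 2.7693 bits.

2.7693 bits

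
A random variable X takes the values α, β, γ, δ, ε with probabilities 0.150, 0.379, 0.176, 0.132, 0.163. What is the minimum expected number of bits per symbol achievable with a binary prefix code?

Repeatedly combine the two least-probable nodes; the expected code length is the sum of the merged weights.
merge 33/250 + 3/20 → 141/500
merge 163/1000 + 22/125 → 339/1000
merge 141/500 + 339/1000 → 621/1000
merge 379/1000 + 621/1000 → 1
L = 141/500 + 339/1000 + 621/1000 + 1 = 1121/500 = 2.242 bits/symbol.

2.242 bits/symbol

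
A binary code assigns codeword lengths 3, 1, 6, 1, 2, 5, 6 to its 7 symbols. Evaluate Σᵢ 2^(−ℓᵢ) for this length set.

With common denominator 2^6 = 64: Σ 2^(−ℓᵢ) = 8/64 + 32/64 + 1/64 + 32/64 + 16/64 + 2/64 + 1/64 = 92/64 = 1.4375.

1.4375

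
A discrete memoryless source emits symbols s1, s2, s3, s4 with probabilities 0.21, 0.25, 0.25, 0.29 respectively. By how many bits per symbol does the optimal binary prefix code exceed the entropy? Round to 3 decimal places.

0.009 bits

Entropy H = −Σ p log₂ p ≈ 1.9907 bits.
Huffman merges: 21/100+1/4→23/50; 1/4+29/100→27/50; 23/50+27/50→1. L = 2 ≈ 2.0000.
L − H = 2.0000 − 1.9907 = 0.009 bits.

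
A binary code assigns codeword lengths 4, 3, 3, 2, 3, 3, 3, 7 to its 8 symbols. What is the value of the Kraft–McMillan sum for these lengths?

With common denominator 2^7 = 128: Σ 2^(−ℓᵢ) = 8/128 + 16/128 + 16/128 + 32/128 + 16/128 + 16/128 + 16/128 + 1/128 = 121/128 = 0.9453125.

0.9453125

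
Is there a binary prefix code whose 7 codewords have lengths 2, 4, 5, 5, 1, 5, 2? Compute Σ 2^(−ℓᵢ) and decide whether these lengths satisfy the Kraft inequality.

1.15625; no

With common denominator 2^5 = 32: Σ 2^(−ℓᵢ) = 8/32 + 2/32 + 1/32 + 1/32 + 16/32 + 1/32 + 8/32 = 37/32 = 1.15625.
Kraft's inequality requires Σ ≤ 1; here Σ = 1.15625 > 1, so no such prefix code exists.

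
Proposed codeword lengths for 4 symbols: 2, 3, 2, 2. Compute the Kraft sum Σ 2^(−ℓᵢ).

With common denominator 2^3 = 8: Σ 2^(−ℓᵢ) = 2/8 + 1/8 + 2/8 + 2/8 = 7/8 = 0.875.

0.875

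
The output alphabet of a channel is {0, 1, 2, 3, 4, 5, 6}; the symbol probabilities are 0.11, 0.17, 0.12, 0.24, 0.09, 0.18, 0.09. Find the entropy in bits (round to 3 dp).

2.717 bits

H = −Σ pᵢ log₂ pᵢ.
−0.11·log₂(0.11) = 0.3503
−0.17·log₂(0.17) = 0.4346
−0.12·log₂(0.12) = 0.3671
−0.24·log₂(0.24) = 0.4941
−0.09·log₂(0.09) = 0.3127
−0.18·log₂(0.18) = 0.4453
−0.09·log₂(0.09) = 0.3127
Sum ≈ 2.7167 → 2.717 bits.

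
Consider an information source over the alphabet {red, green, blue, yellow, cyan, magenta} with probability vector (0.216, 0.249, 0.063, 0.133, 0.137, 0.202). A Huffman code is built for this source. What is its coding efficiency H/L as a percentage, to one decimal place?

Entropy H = −Σ p log₂ p ≈ 2.4744 bits.
Huffman merges: 63/1000+133/1000→49/250; 137/1000+49/250→333/1000; 101/500+27/125→209/500; 249/1000+333/1000→291/500; 209/500+291/500→1. L = 2529/1000 ≈ 2.5290.
Efficiency = H/L = 2.4744/2.5290 = 97.8%.

97.8%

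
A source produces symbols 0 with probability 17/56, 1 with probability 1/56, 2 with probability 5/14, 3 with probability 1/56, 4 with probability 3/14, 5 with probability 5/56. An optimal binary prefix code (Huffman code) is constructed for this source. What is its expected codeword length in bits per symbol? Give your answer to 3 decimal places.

2.143 bits/symbol

Repeatedly combine the two least-probable nodes; the expected code length is the sum of the merged weights.
merge 1/56 + 1/56 → 1/28
merge 1/28 + 5/56 → 1/8
merge 1/8 + 3/14 → 19/56
merge 17/56 + 19/56 → 9/14
merge 5/14 + 9/14 → 1
L = 1/28 + 1/8 + 19/56 + 9/14 + 1 = 15/7 ≈ 2.143 bits/symbol.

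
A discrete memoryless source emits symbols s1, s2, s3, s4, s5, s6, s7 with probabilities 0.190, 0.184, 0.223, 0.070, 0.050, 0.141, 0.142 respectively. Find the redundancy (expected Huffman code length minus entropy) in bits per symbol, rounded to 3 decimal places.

Entropy H = −Σ p log₂ p ≈ 2.6704 bits.
Huffman merges: 1/20+7/100→3/25; 3/25+141/1000→261/1000; 71/500+23/125→163/500; 19/100+223/1000→413/1000; 261/1000+163/500→587/1000; 413/1000+587/1000→1. L = 2707/1000 ≈ 2.7070.
L − H = 2.7070 − 2.6704 = 0.037 bits.

0.037 bits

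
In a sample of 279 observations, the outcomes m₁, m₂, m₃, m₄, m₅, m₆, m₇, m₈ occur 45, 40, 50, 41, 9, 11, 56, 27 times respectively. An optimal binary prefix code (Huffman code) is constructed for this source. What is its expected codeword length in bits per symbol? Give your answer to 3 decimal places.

2.860 bits/symbol

Probabilities are the counts divided by 279.
Repeatedly combine the two least-probable nodes; the expected code length is the sum of the merged weights.
merge 1/31 + 11/279 → 20/279
merge 20/279 + 3/31 → 47/279
merge 40/279 + 41/279 → 9/31
merge 5/31 + 47/279 → 92/279
merge 50/279 + 56/279 → 106/279
merge 9/31 + 92/279 → 173/279
merge 106/279 + 173/279 → 1
L = 20/279 + 47/279 + 9/31 + 92/279 + 106/279 + 173/279 + 1 = 266/93 ≈ 2.860 bits/symbol.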